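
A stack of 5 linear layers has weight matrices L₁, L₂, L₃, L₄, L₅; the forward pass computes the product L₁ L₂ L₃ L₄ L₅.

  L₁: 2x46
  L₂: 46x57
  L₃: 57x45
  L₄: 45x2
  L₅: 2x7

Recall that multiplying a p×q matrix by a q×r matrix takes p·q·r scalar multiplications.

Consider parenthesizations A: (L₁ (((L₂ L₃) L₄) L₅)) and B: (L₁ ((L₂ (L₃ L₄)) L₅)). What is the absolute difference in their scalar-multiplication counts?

Order A = (L₁ (((L₂ L₃) L₄) L₅)): (L₂ L₃): 46×57 by 57×45 → 46×45, cost 46·57·45 = 117990; ((L₂ L₃) L₄): 46×45 by 45×2 → 46×2, cost 46·45·2 = 4140; cumulative 122130; (((L₂ L₃) L₄) L₅): 46×2 by 2×7 → 46×7, cost 46·2·7 = 644; cumulative 122774; (L₁ (((L₂ L₃) L₄) L₅)): 2×46 by 46×7 → 2×7, cost 2·46·7 = 644; cumulative 123418. Total 123418.
Order B = (L₁ ((L₂ (L₃ L₄)) L₅)): (L₃ L₄): 57×45 by 45×2 → 57×2, cost 57·45·2 = 5130; (L₂ (L₃ L₄)): 46×57 by 57×2 → 46×2, cost 46·57·2 = 5244; cumulative 10374; ((L₂ (L₃ L₄)) L₅): 46×2 by 2×7 → 46×7, cost 46·2·7 = 644; cumulative 11018; (L₁ ((L₂ (L₃ L₄)) L₅)): 2×46 by 46×7 → 2×7, cost 2·46·7 = 644; cumulative 11662. Total 11662.
Difference: |123418 − 11662| = 111756.

111756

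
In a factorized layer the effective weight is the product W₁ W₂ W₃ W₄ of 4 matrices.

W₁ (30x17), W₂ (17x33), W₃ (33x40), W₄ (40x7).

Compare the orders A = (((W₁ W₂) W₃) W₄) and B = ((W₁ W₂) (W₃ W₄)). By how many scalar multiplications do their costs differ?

31830

Order A = (((W₁ W₂) W₃) W₄): (W₁ W₂): 30×17 by 17×33 → 30×33, cost 30·17·33 = 16830; ((W₁ W₂) W₃): 30×33 by 33×40 → 30×40, cost 30·33·40 = 39600; cumulative 56430; (((W₁ W₂) W₃) W₄): 30×40 by 40×7 → 30×7, cost 30·40·7 = 8400; cumulative 64830. Total 64830.
Order B = ((W₁ W₂) (W₃ W₄)): (W₁ W₂): 30×17 by 17×33 → 30×33, cost 30·17·33 = 16830; (W₃ W₄): 33×40 by 40×7 → 33×7, cost 33·40·7 = 9240; ((W₁ W₂) (W₃ W₄)): 30×33 by 33×7 → 30×7, cost 30·33·7 = 6930; cumulative 33000. Total 33000.
Difference: |64830 − 33000| = 31830.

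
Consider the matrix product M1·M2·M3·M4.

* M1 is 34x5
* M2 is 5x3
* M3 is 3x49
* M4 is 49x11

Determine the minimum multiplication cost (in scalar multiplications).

Adjacent pairs: M1M2 = 34·5·3 = 510; M2M3 = 5·3·49 = 735; M3M4 = 3·49·11 = 1617.
Length 3: M1..M3: k=1: 0+735+34·5·49=9065; k=2: 510+0+34·3·49=5508 → min 5508 | M2..M4: k=2: 0+1617+5·3·11=1782; k=3: 735+0+5·49·11=3430 → min 1782.
Length 4: M1..M4: k=1: 0+1782+34·5·11=3652; k=2: 510+1617+34·3·11=3249; k=3: 5508+0+34·49·11=23834 → min 3249.
Optimal order: ((M1·M2)·(M3·M4)) with cost 3249.

3249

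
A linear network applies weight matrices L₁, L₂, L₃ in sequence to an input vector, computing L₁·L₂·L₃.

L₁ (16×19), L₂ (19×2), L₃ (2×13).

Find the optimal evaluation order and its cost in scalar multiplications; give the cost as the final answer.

(L₁·(L₂·L₃)): cost 4446.
((L₁·L₂)·L₃): cost 1024.
Optimal: ((L₁·L₂)·L₃) with cost 1024.

1024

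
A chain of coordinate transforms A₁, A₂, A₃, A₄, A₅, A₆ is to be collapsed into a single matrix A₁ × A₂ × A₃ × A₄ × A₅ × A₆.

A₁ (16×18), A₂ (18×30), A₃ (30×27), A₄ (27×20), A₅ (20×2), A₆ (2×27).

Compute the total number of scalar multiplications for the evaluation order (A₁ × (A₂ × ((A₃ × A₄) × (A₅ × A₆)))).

(A₃ × A₄): 30×27 by 27×20 → 30×20, cost 30·27·20 = 16200
(A₅ × A₆): 20×2 by 2×27 → 20×27, cost 20·2·27 = 1080
((A₃ × A₄) × (A₅ × A₆)): 30×20 by 20×27 → 30×27, cost 30·20·27 = 16200; cumulative 33480
(A₂ × ((A₃ × A₄) × (A₅ × A₆))): 18×30 by 30×27 → 18×27, cost 18·30·27 = 14580; cumulative 48060
(A₁ × (A₂ × ((A₃ × A₄) × (A₅ × A₆)))): 16×18 by 18×27 → 16×27, cost 16·18·27 = 7776; cumulative 55836
Total: 55836 scalar multiplications.

55836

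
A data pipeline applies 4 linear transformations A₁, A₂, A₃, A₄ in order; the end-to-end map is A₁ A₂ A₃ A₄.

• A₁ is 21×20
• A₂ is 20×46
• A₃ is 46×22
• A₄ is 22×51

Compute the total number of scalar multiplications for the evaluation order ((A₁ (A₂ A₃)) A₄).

(A₂ A₃): 20×46 by 46×22 → 20×22, cost 20·46·22 = 20240
(A₁ (A₂ A₃)): 21×20 by 20×22 → 21×22, cost 21·20·22 = 9240; cumulative 29480
((A₁ (A₂ A₃)) A₄): 21×22 by 22×51 → 21×51, cost 21·22·51 = 23562; cumulative 53042
Total: 53042 scalar multiplications.

53042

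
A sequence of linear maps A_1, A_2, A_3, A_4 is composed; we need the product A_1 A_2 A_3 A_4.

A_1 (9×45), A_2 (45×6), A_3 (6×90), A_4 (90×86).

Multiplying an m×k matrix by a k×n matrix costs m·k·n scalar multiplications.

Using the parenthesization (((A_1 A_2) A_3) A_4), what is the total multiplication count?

76950

(A_1 A_2): 9×45 by 45×6 → 9×6, cost 9·45·6 = 2430
((A_1 A_2) A_3): 9×6 by 6×90 → 9×90, cost 9·6·90 = 4860; cumulative 7290
(((A_1 A_2) A_3) A_4): 9×90 by 90×86 → 9×86, cost 9·90·86 = 69660; cumulative 76950
Total: 76950 scalar multiplications.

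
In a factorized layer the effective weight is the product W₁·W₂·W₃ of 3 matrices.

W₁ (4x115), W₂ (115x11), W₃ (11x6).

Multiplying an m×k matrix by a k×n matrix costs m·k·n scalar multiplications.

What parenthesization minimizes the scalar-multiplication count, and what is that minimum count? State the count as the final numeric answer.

(W₁·(W₂·W₃)): cost 10350.
((W₁·W₂)·W₃): cost 5324.
Optimal: ((W₁·W₂)·W₃) with cost 5324.

5324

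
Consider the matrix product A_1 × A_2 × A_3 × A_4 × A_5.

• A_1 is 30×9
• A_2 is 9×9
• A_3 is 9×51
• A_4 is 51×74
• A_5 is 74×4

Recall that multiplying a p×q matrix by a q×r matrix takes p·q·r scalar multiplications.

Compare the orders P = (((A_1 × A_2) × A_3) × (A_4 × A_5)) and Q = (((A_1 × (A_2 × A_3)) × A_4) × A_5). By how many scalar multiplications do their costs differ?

Order P = (((A_1 × A_2) × A_3) × (A_4 × A_5)): (A_1 × A_2): 30×9 by 9×9 → 30×9, cost 30·9·9 = 2430; ((A_1 × A_2) × A_3): 30×9 by 9×51 → 30×51, cost 30·9·51 = 13770; cumulative 16200; (A_4 × A_5): 51×74 by 74×4 → 51×4, cost 51·74·4 = 15096; (((A_1 × A_2) × A_3) × (A_4 × A_5)): 30×51 by 51×4 → 30×4, cost 30·51·4 = 6120; cumulative 37416. Total 37416.
Order Q = (((A_1 × (A_2 × A_3)) × A_4) × A_5): (A_2 × A_3): 9×9 by 9×51 → 9×51, cost 9·9·51 = 4131; (A_1 × (A_2 × A_3)): 30×9 by 9×51 → 30×51, cost 30·9·51 = 13770; cumulative 17901; ((A_1 × (A_2 × A_3)) × A_4): 30×51 by 51×74 → 30×74, cost 30·51·74 = 113220; cumulative 131121; (((A_1 × (A_2 × A_3)) × A_4) × A_5): 30×74 by 74×4 → 30×4, cost 30·74·4 = 8880; cumulative 140001. Total 140001.
Difference: |37416 − 140001| = 102585.

102585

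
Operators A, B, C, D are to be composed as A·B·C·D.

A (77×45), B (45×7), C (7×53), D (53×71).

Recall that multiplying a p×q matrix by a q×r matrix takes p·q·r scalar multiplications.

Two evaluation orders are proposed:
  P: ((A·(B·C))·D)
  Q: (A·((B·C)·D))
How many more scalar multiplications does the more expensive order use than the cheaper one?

58046

Order P = ((A·(B·C))·D): (B·C): 45×7 by 7×53 → 45×53, cost 45·7·53 = 16695; (A·(B·C)): 77×45 by 45×53 → 77×53, cost 77·45·53 = 183645; cumulative 200340; ((A·(B·C))·D): 77×53 by 53×71 → 77×71, cost 77·53·71 = 289751; cumulative 490091. Total 490091.
Order Q = (A·((B·C)·D)): (B·C): 45×7 by 7×53 → 45×53, cost 45·7·53 = 16695; ((B·C)·D): 45×53 by 53×71 → 45×71, cost 45·53·71 = 169335; cumulative 186030; (A·((B·C)·D)): 77×45 by 45×71 → 77×71, cost 77·45·71 = 246015; cumulative 432045. Total 432045.
Difference: |490091 − 432045| = 58046.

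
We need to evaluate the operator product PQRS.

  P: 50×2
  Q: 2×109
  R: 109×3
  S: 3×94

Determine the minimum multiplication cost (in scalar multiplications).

Adjacent pairs: PQ = 50·2·109 = 10900; QR = 2·109·3 = 654; RS = 109·3·94 = 30738.
Length 3: P..R: k=1: 0+654+50·2·3=954; k=2: 10900+0+50·109·3=27250 → min 954 | Q..S: k=2: 0+30738+2·109·94=51230; k=3: 654+0+2·3·94=1218 → min 1218.
Length 4: P..S: k=1: 0+1218+50·2·94=10618; k=2: 10900+30738+50·109·94=553938; k=3: 954+0+50·3·94=15054 → min 10618.
Optimal order: (P((QR)S)) with cost 10618.

10618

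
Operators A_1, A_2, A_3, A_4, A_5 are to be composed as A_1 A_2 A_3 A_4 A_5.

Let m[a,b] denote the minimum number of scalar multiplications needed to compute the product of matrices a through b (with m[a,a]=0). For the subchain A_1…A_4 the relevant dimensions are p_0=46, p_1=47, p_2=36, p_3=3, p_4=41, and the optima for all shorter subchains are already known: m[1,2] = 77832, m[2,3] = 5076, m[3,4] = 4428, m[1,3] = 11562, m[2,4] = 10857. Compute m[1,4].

17220

m[1,4] = min over k∈[1,3] of m[1,k]+m[k+1,4]+p_{0}·p_k·p_{4}.
k=1: 0 + 10857 + 46·47·41 = 99499; k=2: 77832 + 4428 + 46·36·41 = 150156; k=3: 11562 + 0 + 46·3·41 = 17220.
Minimum: 17220 at k=3.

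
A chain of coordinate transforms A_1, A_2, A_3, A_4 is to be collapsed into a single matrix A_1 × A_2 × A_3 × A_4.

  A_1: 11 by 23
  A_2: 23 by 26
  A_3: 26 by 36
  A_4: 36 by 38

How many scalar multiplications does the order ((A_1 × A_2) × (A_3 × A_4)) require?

(A_1 × A_2): 11×23 by 23×26 → 11×26, cost 11·23·26 = 6578
(A_3 × A_4): 26×36 by 36×38 → 26×38, cost 26·36·38 = 35568
((A_1 × A_2) × (A_3 × A_4)): 11×26 by 26×38 → 11×38, cost 11·26·38 = 10868; cumulative 53014
Total: 53014 scalar multiplications.

53014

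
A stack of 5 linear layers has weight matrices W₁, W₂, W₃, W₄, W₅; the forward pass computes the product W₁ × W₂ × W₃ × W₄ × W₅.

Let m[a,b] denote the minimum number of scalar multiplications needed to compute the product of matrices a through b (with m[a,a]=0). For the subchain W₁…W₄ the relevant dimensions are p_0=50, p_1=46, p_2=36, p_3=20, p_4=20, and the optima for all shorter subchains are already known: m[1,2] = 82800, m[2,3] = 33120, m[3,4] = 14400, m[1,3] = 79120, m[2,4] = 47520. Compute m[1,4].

93520

m[1,4] = min over k∈[1,3] of m[1,k]+m[k+1,4]+p_{0}·p_k·p_{4}.
k=1: 0 + 47520 + 50·46·20 = 93520; k=2: 82800 + 14400 + 50·36·20 = 133200; k=3: 79120 + 0 + 50·20·20 = 99120.
Minimum: 93520 at k=1.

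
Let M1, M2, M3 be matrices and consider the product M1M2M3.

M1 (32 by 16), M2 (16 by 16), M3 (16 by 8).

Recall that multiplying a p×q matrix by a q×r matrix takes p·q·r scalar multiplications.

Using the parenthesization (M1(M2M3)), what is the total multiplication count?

(M2M3): 16×16 by 16×8 → 16×8, cost 16·16·8 = 2048
(M1(M2M3)): 32×16 by 16×8 → 32×8, cost 32·16·8 = 4096; cumulative 6144
Total: 6144 scalar multiplications.

6144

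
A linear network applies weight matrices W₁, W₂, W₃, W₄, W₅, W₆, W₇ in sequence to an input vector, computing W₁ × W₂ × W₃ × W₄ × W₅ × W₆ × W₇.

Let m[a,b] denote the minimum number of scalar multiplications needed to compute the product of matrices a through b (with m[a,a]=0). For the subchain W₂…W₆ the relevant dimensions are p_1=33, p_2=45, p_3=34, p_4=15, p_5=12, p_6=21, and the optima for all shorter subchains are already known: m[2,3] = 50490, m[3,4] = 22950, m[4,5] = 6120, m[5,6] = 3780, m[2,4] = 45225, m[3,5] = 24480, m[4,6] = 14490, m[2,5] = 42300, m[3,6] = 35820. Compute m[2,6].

m[2,6] = min over k∈[2,5] of m[2,k]+m[k+1,6]+p_{1}·p_k·p_{6}.
k=2: 0 + 35820 + 33·45·21 = 67005; k=3: 50490 + 14490 + 33·34·21 = 88542; k=4: 45225 + 3780 + 33·15·21 = 59400; k=5: 42300 + 0 + 33·12·21 = 50616.
Minimum: 50616 at k=5.

50616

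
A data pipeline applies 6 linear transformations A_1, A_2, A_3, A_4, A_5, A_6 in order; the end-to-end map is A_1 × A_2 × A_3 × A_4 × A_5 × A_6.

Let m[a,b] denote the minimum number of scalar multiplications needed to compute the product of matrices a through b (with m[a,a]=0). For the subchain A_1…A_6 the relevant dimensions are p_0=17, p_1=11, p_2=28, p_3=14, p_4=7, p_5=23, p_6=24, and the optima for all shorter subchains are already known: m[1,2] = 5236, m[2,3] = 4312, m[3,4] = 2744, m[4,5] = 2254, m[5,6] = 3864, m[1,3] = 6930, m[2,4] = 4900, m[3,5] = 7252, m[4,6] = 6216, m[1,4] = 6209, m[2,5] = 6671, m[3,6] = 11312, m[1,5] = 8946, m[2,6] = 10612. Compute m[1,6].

12929

m[1,6] = min over k∈[1,5] of m[1,k]+m[k+1,6]+p_{0}·p_k·p_{6}.
k=1: 0 + 10612 + 17·11·24 = 15100; k=2: 5236 + 11312 + 17·28·24 = 27972; k=3: 6930 + 6216 + 17·14·24 = 18858; k=4: 6209 + 3864 + 17·7·24 = 12929; k=5: 8946 + 0 + 17·23·24 = 18330.
Minimum: 12929 at k=4.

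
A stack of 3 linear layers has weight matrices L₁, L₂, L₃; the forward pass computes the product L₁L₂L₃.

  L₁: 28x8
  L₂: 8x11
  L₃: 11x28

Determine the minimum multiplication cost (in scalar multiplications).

Order (L₁(L₂L₃)): (L₂L₃): 8×11 by 11×28 → 8×28, cost 8·11·28 = 2464; (L₁(L₂L₃)): 28×8 by 8×28 → 28×28, cost 28·8·28 = 6272; cumulative 8736. Total 8736.
Order ((L₁L₂)L₃): (L₁L₂): 28×8 by 8×11 → 28×11, cost 28·8·11 = 2464; ((L₁L₂)L₃): 28×11 by 11×28 → 28×28, cost 28·11·28 = 8624; cumulative 11088. Total 11088.
Minimum: 8736.

8736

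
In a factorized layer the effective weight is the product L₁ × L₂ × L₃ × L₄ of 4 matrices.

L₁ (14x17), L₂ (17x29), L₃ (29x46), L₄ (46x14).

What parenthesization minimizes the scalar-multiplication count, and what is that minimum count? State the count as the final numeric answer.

28910

Adjacent pairs: L₁L₂ = 14·17·29 = 6902; L₂L₃ = 17·29·46 = 22678; L₃L₄ = 29·46·14 = 18676.
Length 3: L₁..L₃: k=1: 0+22678+14·17·46=33626; k=2: 6902+0+14·29·46=25578 → min 25578 | L₂..L₄: k=2: 0+18676+17·29·14=25578; k=3: 22678+0+17·46·14=33626 → min 25578.
Length 4: L₁..L₄: k=1: 0+25578+14·17·14=28910; k=2: 6902+18676+14·29·14=31262; k=3: 25578+0+14·46·14=34594 → min 28910.
Optimal parenthesization: (L₁ × (L₂ × (L₃ × L₄))) with cost 28910.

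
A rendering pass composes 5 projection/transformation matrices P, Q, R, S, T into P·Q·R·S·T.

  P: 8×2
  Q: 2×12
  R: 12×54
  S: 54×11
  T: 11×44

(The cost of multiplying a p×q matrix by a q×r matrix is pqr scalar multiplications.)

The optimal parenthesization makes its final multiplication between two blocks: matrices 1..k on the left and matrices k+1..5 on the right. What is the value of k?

Adjacent pairs: PQ = 8·2·12 = 192; QR = 2·12·54 = 1296; RS = 12·54·11 = 7128; ST = 54·11·44 = 26136.
Length 3: P..R: k=1: 0+1296+8·2·54=2160; k=2: 192+0+8·12·54=5376 → min 2160 | Q..S: k=2: 0+7128+2·12·11=7392; k=3: 1296+0+2·54·11=2484 → min 2484 | R..T: k=3: 0+26136+12·54·44=54648; k=4: 7128+0+12·11·44=12936 → min 12936.
Length 4: P..S: k=1: 0+2484+8·2·11=2660; k=2: 192+7128+8·12·11=8376; k=3: 2160+0+8·54·11=6912 → min 2660 | Q..T: k=2: 0+12936+2·12·44=13992; k=3: 1296+26136+2·54·44=32184; k=4: 2484+0+2·11·44=3452 → min 3452.
Top-level splits: k=1: (P..P)·(Q..T) → 0+3452+8·2·44 = 4156; k=2: (P..Q)·(R..T) → 192+12936+8·12·44 = 17352; k=3: (P..R)·(S..T) → 2160+26136+8·54·44 = 47304; k=4: (P..S)·(T..T) → 2660+0+8·11·44 = 6532.
Best split is after P, i.e. k = 1.

1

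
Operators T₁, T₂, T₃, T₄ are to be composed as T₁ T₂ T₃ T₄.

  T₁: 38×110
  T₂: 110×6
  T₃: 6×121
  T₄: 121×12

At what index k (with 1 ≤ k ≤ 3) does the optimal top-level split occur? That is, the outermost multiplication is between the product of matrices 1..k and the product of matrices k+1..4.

Adjacent pairs: T₁T₂ = 38·110·6 = 25080; T₂T₃ = 110·6·121 = 79860; T₃T₄ = 6·121·12 = 8712.
Length 3: T₁..T₃: k=1: 0+79860+38·110·121=585640; k=2: 25080+0+38·6·121=52668 → min 52668 | T₂..T₄: k=2: 0+8712+110·6·12=16632; k=3: 79860+0+110·121·12=239580 → min 16632.
Top-level splits: k=1: (T₁..T₁)·(T₂..T₄) → 0+16632+38·110·12 = 66792; k=2: (T₁..T₂)·(T₃..T₄) → 25080+8712+38·6·12 = 36528; k=3: (T₁..T₃)·(T₄..T₄) → 52668+0+38·121·12 = 107844.
Best split is after T₂, i.e. k = 2.

2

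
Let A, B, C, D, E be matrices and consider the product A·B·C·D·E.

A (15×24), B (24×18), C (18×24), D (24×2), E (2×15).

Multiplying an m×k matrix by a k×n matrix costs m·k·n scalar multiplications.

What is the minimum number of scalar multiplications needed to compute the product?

2898

Adjacent pairs: AB = 15·24·18 = 6480; BC = 24·18·24 = 10368; CD = 18·24·2 = 864; DE = 24·2·15 = 720.
Length 3: A..C: k=1: 0+10368+15·24·24=19008; k=2: 6480+0+15·18·24=12960 → min 12960 | B..D: k=2: 0+864+24·18·2=1728; k=3: 10368+0+24·24·2=11520 → min 1728 | C..E: k=3: 0+720+18·24·15=7200; k=4: 864+0+18·2·15=1404 → min 1404.
Length 4: A..D: k=1: 0+1728+15·24·2=2448; k=2: 6480+864+15·18·2=7884; k=3: 12960+0+15·24·2=13680 → min 2448 | B..E: k=2: 0+1404+24·18·15=7884; k=3: 10368+720+24·24·15=19728; k=4: 1728+0+24·2·15=2448 → min 2448.
Length 5: A..E: k=1: 0+2448+15·24·15=7848; k=2: 6480+1404+15·18·15=11934; k=3: 12960+720+15·24·15=19080; k=4: 2448+0+15·2·15=2898 → min 2898.
Optimal order: ((A·(B·(C·D)))·E) with cost 2898.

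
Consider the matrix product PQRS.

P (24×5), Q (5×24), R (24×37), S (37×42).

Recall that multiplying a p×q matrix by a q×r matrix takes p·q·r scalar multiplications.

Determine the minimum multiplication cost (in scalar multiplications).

17250

Adjacent pairs: PQ = 24·5·24 = 2880; QR = 5·24·37 = 4440; RS = 24·37·42 = 37296.
Length 3: P..R: k=1: 0+4440+24·5·37=8880; k=2: 2880+0+24·24·37=24192 → min 8880 | Q..S: k=2: 0+37296+5·24·42=42336; k=3: 4440+0+5·37·42=12210 → min 12210.
Length 4: P..S: k=1: 0+12210+24·5·42=17250; k=2: 2880+37296+24·24·42=64368; k=3: 8880+0+24·37·42=46176 → min 17250.
Optimal order: (P((QR)S)) with cost 17250.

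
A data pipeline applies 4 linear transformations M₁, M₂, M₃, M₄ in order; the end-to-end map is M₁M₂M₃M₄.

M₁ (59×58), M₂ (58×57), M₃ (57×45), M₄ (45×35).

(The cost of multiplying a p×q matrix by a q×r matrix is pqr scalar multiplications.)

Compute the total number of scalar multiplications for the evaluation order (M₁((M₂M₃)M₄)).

(M₂M₃): 58×57 by 57×45 → 58×45, cost 58·57·45 = 148770
((M₂M₃)M₄): 58×45 by 45×35 → 58×35, cost 58·45·35 = 91350; cumulative 240120
(M₁((M₂M₃)M₄)): 59×58 by 58×35 → 59×35, cost 59·58·35 = 119770; cumulative 359890
Total: 359890 scalar multiplications.

359890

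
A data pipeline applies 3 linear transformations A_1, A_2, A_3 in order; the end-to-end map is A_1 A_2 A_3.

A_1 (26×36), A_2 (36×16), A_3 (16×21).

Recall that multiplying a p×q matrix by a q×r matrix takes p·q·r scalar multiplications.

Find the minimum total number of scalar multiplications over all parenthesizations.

Order (A_1 (A_2 A_3)): (A_2 A_3): 36×16 by 16×21 → 36×21, cost 36·16·21 = 12096; (A_1 (A_2 A_3)): 26×36 by 36×21 → 26×21, cost 26·36·21 = 19656; cumulative 31752. Total 31752.
Order ((A_1 A_2) A_3): (A_1 A_2): 26×36 by 36×16 → 26×16, cost 26·36·16 = 14976; ((A_1 A_2) A_3): 26×16 by 16×21 → 26×21, cost 26·16·21 = 8736; cumulative 23712. Total 23712.
Minimum: 23712.

23712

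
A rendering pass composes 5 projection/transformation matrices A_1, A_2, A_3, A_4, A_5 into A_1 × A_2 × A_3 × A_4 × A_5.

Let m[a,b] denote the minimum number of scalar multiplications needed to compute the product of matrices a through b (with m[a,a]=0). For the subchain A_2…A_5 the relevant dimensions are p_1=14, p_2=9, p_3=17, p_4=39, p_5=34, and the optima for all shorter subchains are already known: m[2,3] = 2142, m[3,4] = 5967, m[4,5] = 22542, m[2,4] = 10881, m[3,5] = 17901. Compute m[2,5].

m[2,5] = min over k∈[2,4] of m[2,k]+m[k+1,5]+p_{1}·p_k·p_{5}.
k=2: 0 + 17901 + 14·9·34 = 22185; k=3: 2142 + 22542 + 14·17·34 = 32776; k=4: 10881 + 0 + 14·39·34 = 29445.
Minimum: 22185 at k=2.

22185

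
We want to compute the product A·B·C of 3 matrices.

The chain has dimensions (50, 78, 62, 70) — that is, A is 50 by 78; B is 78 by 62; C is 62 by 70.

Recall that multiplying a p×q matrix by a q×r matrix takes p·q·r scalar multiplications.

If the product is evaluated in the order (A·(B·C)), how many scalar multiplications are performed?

(B·C): 78×62 by 62×70 → 78×70, cost 78·62·70 = 338520
(A·(B·C)): 50×78 by 78×70 → 50×70, cost 50·78·70 = 273000; cumulative 611520
Total: 611520 scalar multiplications.

611520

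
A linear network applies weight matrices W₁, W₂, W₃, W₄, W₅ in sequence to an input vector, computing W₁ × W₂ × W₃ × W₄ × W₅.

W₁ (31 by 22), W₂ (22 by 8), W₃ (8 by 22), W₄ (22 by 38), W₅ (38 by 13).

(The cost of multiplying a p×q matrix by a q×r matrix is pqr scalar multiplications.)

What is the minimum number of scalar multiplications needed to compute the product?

19320

Adjacent pairs: W₁W₂ = 31·22·8 = 5456; W₂W₃ = 22·8·22 = 3872; W₃W₄ = 8·22·38 = 6688; W₄W₅ = 22·38·13 = 10868.
Length 3: W₁..W₃: k=1: 0+3872+31·22·22=18876; k=2: 5456+0+31·8·22=10912 → min 10912 | W₂..W₄: k=2: 0+6688+22·8·38=13376; k=3: 3872+0+22·22·38=22264 → min 13376 | W₃..W₅: k=3: 0+10868+8·22·13=13156; k=4: 6688+0+8·38·13=10640 → min 10640.
Length 4: W₁..W₄: k=1: 0+13376+31·22·38=39292; k=2: 5456+6688+31·8·38=21568; k=3: 10912+0+31·22·38=36828 → min 21568 | W₂..W₅: k=2: 0+10640+22·8·13=12928; k=3: 3872+10868+22·22·13=21032; k=4: 13376+0+22·38·13=24244 → min 12928.
Length 5: W₁..W₅: k=1: 0+12928+31·22·13=21794; k=2: 5456+10640+31·8·13=19320; k=3: 10912+10868+31·22·13=30646; k=4: 21568+0+31·38·13=36882 → min 19320.
Optimal order: ((W₁ × W₂) × ((W₃ × W₄) × W₅)) with cost 19320.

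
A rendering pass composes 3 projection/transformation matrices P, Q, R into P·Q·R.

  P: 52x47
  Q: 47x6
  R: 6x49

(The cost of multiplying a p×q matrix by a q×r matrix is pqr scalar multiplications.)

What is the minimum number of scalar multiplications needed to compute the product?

Order (P·(Q·R)): (Q·R): 47×6 by 6×49 → 47×49, cost 47·6·49 = 13818; (P·(Q·R)): 52×47 by 47×49 → 52×49, cost 52·47·49 = 119756; cumulative 133574. Total 133574.
Order ((P·Q)·R): (P·Q): 52×47 by 47×6 → 52×6, cost 52·47·6 = 14664; ((P·Q)·R): 52×6 by 6×49 → 52×49, cost 52·6·49 = 15288; cumulative 29952. Total 29952.
Minimum: 29952.

29952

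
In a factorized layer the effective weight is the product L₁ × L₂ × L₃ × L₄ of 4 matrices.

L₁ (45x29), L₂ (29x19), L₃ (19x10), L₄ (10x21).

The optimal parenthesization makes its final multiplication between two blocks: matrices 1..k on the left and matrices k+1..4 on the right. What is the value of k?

Adjacent pairs: L₁L₂ = 45·29·19 = 24795; L₂L₃ = 29·19·10 = 5510; L₃L₄ = 19·10·21 = 3990.
Length 3: L₁..L₃: k=1: 0+5510+45·29·10=18560; k=2: 24795+0+45·19·10=33345 → min 18560 | L₂..L₄: k=2: 0+3990+29·19·21=15561; k=3: 5510+0+29·10·21=11600 → min 11600.
Top-level splits: k=1: (L₁..L₁)·(L₂..L₄) → 0+11600+45·29·21 = 39005; k=2: (L₁..L₂)·(L₃..L₄) → 24795+3990+45·19·21 = 46740; k=3: (L₁..L₃)·(L₄..L₄) → 18560+0+45·10·21 = 28010.
Best split is after L₃, i.e. k = 3.

3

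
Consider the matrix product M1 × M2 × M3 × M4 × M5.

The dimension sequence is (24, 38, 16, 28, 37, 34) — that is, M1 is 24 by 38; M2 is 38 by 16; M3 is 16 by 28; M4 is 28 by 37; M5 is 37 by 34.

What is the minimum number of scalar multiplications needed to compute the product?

Adjacent pairs: M1M2 = 24·38·16 = 14592; M2M3 = 38·16·28 = 17024; M3M4 = 16·28·37 = 16576; M4M5 = 28·37·34 = 35224.
Length 3: M1..M3: k=1: 0+17024+24·38·28=42560; k=2: 14592+0+24·16·28=25344 → min 25344 | M2..M4: k=2: 0+16576+38·16·37=39072; k=3: 17024+0+38·28·37=56392 → min 39072 | M3..M5: k=3: 0+35224+16·28·34=50456; k=4: 16576+0+16·37·34=36704 → min 36704.
Length 4: M1..M4: k=1: 0+39072+24·38·37=72816; k=2: 14592+16576+24·16·37=45376; k=3: 25344+0+24·28·37=50208 → min 45376 | M2..M5: k=2: 0+36704+38·16·34=57376; k=3: 17024+35224+38·28·34=88424; k=4: 39072+0+38·37·34=86876 → min 57376.
Length 5: M1..M5: k=1: 0+57376+24·38·34=88384; k=2: 14592+36704+24·16·34=64352; k=3: 25344+35224+24·28·34=83416; k=4: 45376+0+24·37·34=75568 → min 64352.
Optimal order: ((M1 × M2) × ((M3 × M4) × M5)) with cost 64352.

64352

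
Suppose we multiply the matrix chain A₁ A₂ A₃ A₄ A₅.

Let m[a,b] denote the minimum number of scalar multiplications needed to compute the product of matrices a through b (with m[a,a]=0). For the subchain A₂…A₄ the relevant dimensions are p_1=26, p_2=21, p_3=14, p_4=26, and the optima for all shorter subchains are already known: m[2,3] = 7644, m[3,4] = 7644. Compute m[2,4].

17108

m[2,4] = min over k∈[2,3] of m[2,k]+m[k+1,4]+p_{1}·p_k·p_{4}.
k=2: 0 + 7644 + 26·21·26 = 21840; k=3: 7644 + 0 + 26·14·26 = 17108.
Minimum: 17108 at k=3.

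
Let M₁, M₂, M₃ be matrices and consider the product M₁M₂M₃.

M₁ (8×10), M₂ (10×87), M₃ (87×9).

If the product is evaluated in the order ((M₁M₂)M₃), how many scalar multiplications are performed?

(M₁M₂): 8×10 by 10×87 → 8×87, cost 8·10·87 = 6960
((M₁M₂)M₃): 8×87 by 87×9 → 8×9, cost 8·87·9 = 6264; cumulative 13224
Total: 13224 scalar multiplications.

13224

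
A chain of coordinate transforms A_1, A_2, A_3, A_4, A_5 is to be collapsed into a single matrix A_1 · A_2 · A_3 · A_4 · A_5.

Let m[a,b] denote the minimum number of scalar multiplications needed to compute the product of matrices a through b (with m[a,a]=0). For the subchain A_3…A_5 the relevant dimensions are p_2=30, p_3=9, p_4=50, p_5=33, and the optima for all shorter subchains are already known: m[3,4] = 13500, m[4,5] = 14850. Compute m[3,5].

m[3,5] = min over k∈[3,4] of m[3,k]+m[k+1,5]+p_{2}·p_k·p_{5}.
k=3: 0 + 14850 + 30·9·33 = 23760; k=4: 13500 + 0 + 30·50·33 = 63000.
Minimum: 23760 at k=3.

23760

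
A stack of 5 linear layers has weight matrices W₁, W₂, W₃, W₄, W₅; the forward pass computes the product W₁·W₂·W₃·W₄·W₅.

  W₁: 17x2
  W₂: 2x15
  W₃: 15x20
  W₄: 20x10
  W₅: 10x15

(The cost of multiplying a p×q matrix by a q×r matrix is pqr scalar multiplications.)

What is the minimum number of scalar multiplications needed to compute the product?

1810

Adjacent pairs: W₁W₂ = 17·2·15 = 510; W₂W₃ = 2·15·20 = 600; W₃W₄ = 15·20·10 = 3000; W₄W₅ = 20·10·15 = 3000.
Length 3: W₁..W₃: k=1: 0+600+17·2·20=1280; k=2: 510+0+17·15·20=5610 → min 1280 | W₂..W₄: k=2: 0+3000+2·15·10=3300; k=3: 600+0+2·20·10=1000 → min 1000 | W₃..W₅: k=3: 0+3000+15·20·15=7500; k=4: 3000+0+15·10·15=5250 → min 5250.
Length 4: W₁..W₄: k=1: 0+1000+17·2·10=1340; k=2: 510+3000+17·15·10=6060; k=3: 1280+0+17·20·10=4680 → min 1340 | W₂..W₅: k=2: 0+5250+2·15·15=5700; k=3: 600+3000+2·20·15=4200; k=4: 1000+0+2·10·15=1300 → min 1300.
Length 5: W₁..W₅: k=1: 0+1300+17·2·15=1810; k=2: 510+5250+17·15·15=9585; k=3: 1280+3000+17·20·15=9380; k=4: 1340+0+17·10·15=3890 → min 1810.
Optimal order: (W₁·(((W₂·W₃)·W₄)·W₅)) with cost 1810.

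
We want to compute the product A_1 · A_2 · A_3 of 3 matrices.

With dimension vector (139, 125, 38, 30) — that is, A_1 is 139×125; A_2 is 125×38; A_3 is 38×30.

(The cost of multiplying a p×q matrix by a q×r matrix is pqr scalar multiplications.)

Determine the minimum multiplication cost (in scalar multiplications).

Order (A_1 · (A_2 · A_3)): (A_2 · A_3): 125×38 by 38×30 → 125×30, cost 125·38·30 = 142500; (A_1 · (A_2 · A_3)): 139×125 by 125×30 → 139×30, cost 139·125·30 = 521250; cumulative 663750. Total 663750.
Order ((A_1 · A_2) · A_3): (A_1 · A_2): 139×125 by 125×38 → 139×38, cost 139·125·38 = 660250; ((A_1 · A_2) · A_3): 139×38 by 38×30 → 139×30, cost 139·38·30 = 158460; cumulative 818710. Total 818710.
Minimum: 663750.

663750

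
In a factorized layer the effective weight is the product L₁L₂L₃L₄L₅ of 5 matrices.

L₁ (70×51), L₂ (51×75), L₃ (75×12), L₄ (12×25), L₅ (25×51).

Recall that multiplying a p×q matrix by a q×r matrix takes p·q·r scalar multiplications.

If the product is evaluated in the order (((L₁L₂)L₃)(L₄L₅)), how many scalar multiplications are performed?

388890

(L₁L₂): 70×51 by 51×75 → 70×75, cost 70·51·75 = 267750
((L₁L₂)L₃): 70×75 by 75×12 → 70×12, cost 70·75·12 = 63000; cumulative 330750
(L₄L₅): 12×25 by 25×51 → 12×51, cost 12·25·51 = 15300
(((L₁L₂)L₃)(L₄L₅)): 70×12 by 12×51 → 70×51, cost 70·12·51 = 42840; cumulative 388890
Total: 388890 scalar multiplications.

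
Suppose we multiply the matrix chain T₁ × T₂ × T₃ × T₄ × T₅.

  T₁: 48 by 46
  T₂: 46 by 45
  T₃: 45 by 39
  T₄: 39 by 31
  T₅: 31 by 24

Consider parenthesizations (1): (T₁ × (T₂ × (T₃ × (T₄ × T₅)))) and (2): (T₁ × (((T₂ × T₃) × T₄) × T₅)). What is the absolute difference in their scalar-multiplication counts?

Order (1) = (T₁ × (T₂ × (T₃ × (T₄ × T₅)))): (T₄ × T₅): 39×31 by 31×24 → 39×24, cost 39·31·24 = 29016; (T₃ × (T₄ × T₅)): 45×39 by 39×24 → 45×24, cost 45·39·24 = 42120; cumulative 71136; (T₂ × (T₃ × (T₄ × T₅))): 46×45 by 45×24 → 46×24, cost 46·45·24 = 49680; cumulative 120816; (T₁ × (T₂ × (T₃ × (T₄ × T₅)))): 48×46 by 46×24 → 48×24, cost 48·46·24 = 52992; cumulative 173808. Total 173808.
Order (2) = (T₁ × (((T₂ × T₃) × T₄) × T₅)): (T₂ × T₃): 46×45 by 45×39 → 46×39, cost 46·45·39 = 80730; ((T₂ × T₃) × T₄): 46×39 by 39×31 → 46×31, cost 46·39·31 = 55614; cumulative 136344; (((T₂ × T₃) × T₄) × T₅): 46×31 by 31×24 → 46×24, cost 46·31·24 = 34224; cumulative 170568; (T₁ × (((T₂ × T₃) × T₄) × T₅)): 48×46 by 46×24 → 48×24, cost 48·46·24 = 52992; cumulative 223560. Total 223560.
Difference: |173808 − 223560| = 49752.

49752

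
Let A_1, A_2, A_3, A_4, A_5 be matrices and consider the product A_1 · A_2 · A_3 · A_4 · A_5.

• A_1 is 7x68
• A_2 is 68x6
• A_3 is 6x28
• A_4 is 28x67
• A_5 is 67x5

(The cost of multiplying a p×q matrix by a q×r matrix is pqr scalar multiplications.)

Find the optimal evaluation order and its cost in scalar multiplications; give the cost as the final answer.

Adjacent pairs: A_1A_2 = 7·68·6 = 2856; A_2A_3 = 68·6·28 = 11424; A_3A_4 = 6·28·67 = 11256; A_4A_5 = 28·67·5 = 9380.
Length 3: A_1..A_3: k=1: 0+11424+7·68·28=24752; k=2: 2856+0+7·6·28=4032 → min 4032 | A_2..A_4: k=2: 0+11256+68·6·67=38592; k=3: 11424+0+68·28·67=138992 → min 38592 | A_3..A_5: k=3: 0+9380+6·28·5=10220; k=4: 11256+0+6·67·5=13266 → min 10220.
Length 4: A_1..A_4: k=1: 0+38592+7·68·67=70484; k=2: 2856+11256+7·6·67=16926; k=3: 4032+0+7·28·67=17164 → min 16926 | A_2..A_5: k=2: 0+10220+68·6·5=12260; k=3: 11424+9380+68·28·5=30324; k=4: 38592+0+68·67·5=61372 → min 12260.
Length 5: A_1..A_5: k=1: 0+12260+7·68·5=14640; k=2: 2856+10220+7·6·5=13286; k=3: 4032+9380+7·28·5=14392; k=4: 16926+0+7·67·5=19271 → min 13286.
Optimal parenthesization: ((A_1 · A_2) · (A_3 · (A_4 · A_5))) with cost 13286.

13286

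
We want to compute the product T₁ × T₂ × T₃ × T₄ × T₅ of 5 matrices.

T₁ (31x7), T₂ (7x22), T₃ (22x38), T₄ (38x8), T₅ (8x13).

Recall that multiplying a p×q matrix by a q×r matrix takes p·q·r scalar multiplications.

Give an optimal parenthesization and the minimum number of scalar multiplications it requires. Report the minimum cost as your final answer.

Adjacent pairs: T₁T₂ = 31·7·22 = 4774; T₂T₃ = 7·22·38 = 5852; T₃T₄ = 22·38·8 = 6688; T₄T₅ = 38·8·13 = 3952.
Length 3: T₁..T₃: k=1: 0+5852+31·7·38=14098; k=2: 4774+0+31·22·38=30690 → min 14098 | T₂..T₄: k=2: 0+6688+7·22·8=7920; k=3: 5852+0+7·38·8=7980 → min 7920 | T₃..T₅: k=3: 0+3952+22·38·13=14820; k=4: 6688+0+22·8·13=8976 → min 8976.
Length 4: T₁..T₄: k=1: 0+7920+31·7·8=9656; k=2: 4774+6688+31·22·8=16918; k=3: 14098+0+31·38·8=23522 → min 9656 | T₂..T₅: k=2: 0+8976+7·22·13=10978; k=3: 5852+3952+7·38·13=13262; k=4: 7920+0+7·8·13=8648 → min 8648.
Length 5: T₁..T₅: k=1: 0+8648+31·7·13=11469; k=2: 4774+8976+31·22·13=22616; k=3: 14098+3952+31·38·13=33364; k=4: 9656+0+31·8·13=12880 → min 11469.
Optimal parenthesization: (T₁ × ((T₂ × (T₃ × T₄)) × T₅)) with cost 11469.

11469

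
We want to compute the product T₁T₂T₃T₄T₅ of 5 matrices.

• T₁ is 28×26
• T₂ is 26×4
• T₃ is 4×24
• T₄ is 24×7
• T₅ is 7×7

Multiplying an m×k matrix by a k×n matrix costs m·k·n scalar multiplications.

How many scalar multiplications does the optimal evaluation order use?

Adjacent pairs: T₁T₂ = 28·26·4 = 2912; T₂T₃ = 26·4·24 = 2496; T₃T₄ = 4·24·7 = 672; T₄T₅ = 24·7·7 = 1176.
Length 3: T₁..T₃: k=1: 0+2496+28·26·24=19968; k=2: 2912+0+28·4·24=5600 → min 5600 | T₂..T₄: k=2: 0+672+26·4·7=1400; k=3: 2496+0+26·24·7=6864 → min 1400 | T₃..T₅: k=3: 0+1176+4·24·7=1848; k=4: 672+0+4·7·7=868 → min 868.
Length 4: T₁..T₄: k=1: 0+1400+28·26·7=6496; k=2: 2912+672+28·4·7=4368; k=3: 5600+0+28·24·7=10304 → min 4368 | T₂..T₅: k=2: 0+868+26·4·7=1596; k=3: 2496+1176+26·24·7=8040; k=4: 1400+0+26·7·7=2674 → min 1596.
Length 5: T₁..T₅: k=1: 0+1596+28·26·7=6692; k=2: 2912+868+28·4·7=4564; k=3: 5600+1176+28·24·7=11480; k=4: 4368+0+28·7·7=5740 → min 4564.
Optimal order: ((T₁T₂)((T₃T₄)T₅)) with cost 4564.

4564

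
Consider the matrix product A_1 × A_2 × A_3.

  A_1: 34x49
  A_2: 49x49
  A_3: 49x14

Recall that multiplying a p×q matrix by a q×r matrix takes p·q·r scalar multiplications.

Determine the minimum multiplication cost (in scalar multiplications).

56938

Order (A_1 × (A_2 × A_3)): (A_2 × A_3): 49×49 by 49×14 → 49×14, cost 49·49·14 = 33614; (A_1 × (A_2 × A_3)): 34×49 by 49×14 → 34×14, cost 34·49·14 = 23324; cumulative 56938. Total 56938.
Order ((A_1 × A_2) × A_3): (A_1 × A_2): 34×49 by 49×49 → 34×49, cost 34·49·49 = 81634; ((A_1 × A_2) × A_3): 34×49 by 49×14 → 34×14, cost 34·49·14 = 23324; cumulative 104958. Total 104958.
Minimum: 56938.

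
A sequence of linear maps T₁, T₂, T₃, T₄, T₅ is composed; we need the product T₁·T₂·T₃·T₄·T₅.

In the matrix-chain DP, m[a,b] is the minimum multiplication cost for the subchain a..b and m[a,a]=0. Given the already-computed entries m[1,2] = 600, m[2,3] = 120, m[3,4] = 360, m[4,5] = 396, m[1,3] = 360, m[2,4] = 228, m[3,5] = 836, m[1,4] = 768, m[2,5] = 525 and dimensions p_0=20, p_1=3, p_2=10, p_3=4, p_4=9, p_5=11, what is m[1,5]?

1185

m[1,5] = min over k∈[1,4] of m[1,k]+m[k+1,5]+p_{0}·p_k·p_{5}.
k=1: 0 + 525 + 20·3·11 = 1185; k=2: 600 + 836 + 20·10·11 = 3636; k=3: 360 + 396 + 20·4·11 = 1636; k=4: 768 + 0 + 20·9·11 = 2748.
Minimum: 1185 at k=1.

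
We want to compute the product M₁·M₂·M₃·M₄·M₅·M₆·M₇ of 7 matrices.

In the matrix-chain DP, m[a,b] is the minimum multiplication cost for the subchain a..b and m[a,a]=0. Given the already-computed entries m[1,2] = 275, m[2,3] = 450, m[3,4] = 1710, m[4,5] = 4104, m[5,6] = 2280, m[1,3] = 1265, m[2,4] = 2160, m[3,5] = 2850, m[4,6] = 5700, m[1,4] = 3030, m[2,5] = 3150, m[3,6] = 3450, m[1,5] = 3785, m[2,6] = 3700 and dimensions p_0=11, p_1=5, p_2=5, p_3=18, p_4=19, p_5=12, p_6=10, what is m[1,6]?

m[1,6] = min over k∈[1,5] of m[1,k]+m[k+1,6]+p_{0}·p_k·p_{6}.
k=1: 0 + 3700 + 11·5·10 = 4250; k=2: 275 + 3450 + 11·5·10 = 4275; k=3: 1265 + 5700 + 11·18·10 = 8945; k=4: 3030 + 2280 + 11·19·10 = 7400; k=5: 3785 + 0 + 11·12·10 = 5105.
Minimum: 4250 at k=1.

4250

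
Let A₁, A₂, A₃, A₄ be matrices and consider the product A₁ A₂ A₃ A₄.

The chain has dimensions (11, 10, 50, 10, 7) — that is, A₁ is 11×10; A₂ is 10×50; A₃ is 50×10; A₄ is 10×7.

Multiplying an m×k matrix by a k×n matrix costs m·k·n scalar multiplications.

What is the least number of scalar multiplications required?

6470

Adjacent pairs: A₁A₂ = 11·10·50 = 5500; A₂A₃ = 10·50·10 = 5000; A₃A₄ = 50·10·7 = 3500.
Length 3: A₁..A₃: k=1: 0+5000+11·10·10=6100; k=2: 5500+0+11·50·10=11000 → min 6100 | A₂..A₄: k=2: 0+3500+10·50·7=7000; k=3: 5000+0+10·10·7=5700 → min 5700.
Length 4: A₁..A₄: k=1: 0+5700+11·10·7=6470; k=2: 5500+3500+11·50·7=12850; k=3: 6100+0+11·10·7=6870 → min 6470.
Optimal order: (A₁ ((A₂ A₃) A₄)) with cost 6470.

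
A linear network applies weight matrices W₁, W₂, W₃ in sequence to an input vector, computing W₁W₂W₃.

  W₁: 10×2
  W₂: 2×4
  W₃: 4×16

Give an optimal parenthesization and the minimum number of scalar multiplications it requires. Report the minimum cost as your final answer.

(W₁(W₂W₃)): cost 448.
((W₁W₂)W₃): cost 720.
Optimal: (W₁(W₂W₃)) with cost 448.

448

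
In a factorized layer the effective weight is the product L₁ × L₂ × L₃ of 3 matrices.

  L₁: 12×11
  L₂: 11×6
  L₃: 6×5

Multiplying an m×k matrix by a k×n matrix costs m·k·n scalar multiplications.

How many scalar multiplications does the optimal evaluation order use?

Order (L₁ × (L₂ × L₃)): (L₂ × L₃): 11×6 by 6×5 → 11×5, cost 11·6·5 = 330; (L₁ × (L₂ × L₃)): 12×11 by 11×5 → 12×5, cost 12·11·5 = 660; cumulative 990. Total 990.
Order ((L₁ × L₂) × L₃): (L₁ × L₂): 12×11 by 11×6 → 12×6, cost 12·11·6 = 792; ((L₁ × L₂) × L₃): 12×6 by 6×5 → 12×5, cost 12·6·5 = 360; cumulative 1152. Total 1152.
Minimum: 990.

990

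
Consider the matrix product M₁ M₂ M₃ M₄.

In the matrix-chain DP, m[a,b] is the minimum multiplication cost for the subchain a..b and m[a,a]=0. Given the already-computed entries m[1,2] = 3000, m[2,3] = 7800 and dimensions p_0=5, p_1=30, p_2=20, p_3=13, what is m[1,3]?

m[1,3] = min over k∈[1,2] of m[1,k]+m[k+1,3]+p_{0}·p_k·p_{3}.
k=1: 0 + 7800 + 5·30·13 = 9750; k=2: 3000 + 0 + 5·20·13 = 4300.
Minimum: 4300 at k=2.

4300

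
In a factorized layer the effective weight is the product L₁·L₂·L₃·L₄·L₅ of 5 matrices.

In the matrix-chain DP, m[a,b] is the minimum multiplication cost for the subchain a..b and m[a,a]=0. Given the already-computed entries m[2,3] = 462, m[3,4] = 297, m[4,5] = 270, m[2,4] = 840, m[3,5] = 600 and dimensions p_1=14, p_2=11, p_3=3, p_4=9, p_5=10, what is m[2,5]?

m[2,5] = min over k∈[2,4] of m[2,k]+m[k+1,5]+p_{1}·p_k·p_{5}.
k=2: 0 + 600 + 14·11·10 = 2140; k=3: 462 + 270 + 14·3·10 = 1152; k=4: 840 + 0 + 14·9·10 = 2100.
Minimum: 1152 at k=3.

1152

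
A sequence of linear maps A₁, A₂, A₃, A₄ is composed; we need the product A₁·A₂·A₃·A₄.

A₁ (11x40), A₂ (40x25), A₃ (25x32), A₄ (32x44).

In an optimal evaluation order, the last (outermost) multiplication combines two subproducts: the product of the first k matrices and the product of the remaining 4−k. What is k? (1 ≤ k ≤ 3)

3

Adjacent pairs: A₁A₂ = 11·40·25 = 11000; A₂A₃ = 40·25·32 = 32000; A₃A₄ = 25·32·44 = 35200.
Length 3: A₁..A₃: k=1: 0+32000+11·40·32=46080; k=2: 11000+0+11·25·32=19800 → min 19800 | A₂..A₄: k=2: 0+35200+40·25·44=79200; k=3: 32000+0+40·32·44=88320 → min 79200.
Top-level splits: k=1: (A₁..A₁)·(A₂..A₄) → 0+79200+11·40·44 = 98560; k=2: (A₁..A₂)·(A₃..A₄) → 11000+35200+11·25·44 = 58300; k=3: (A₁..A₃)·(A₄..A₄) → 19800+0+11·32·44 = 35288.
Best split is after A₃, i.e. k = 3.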